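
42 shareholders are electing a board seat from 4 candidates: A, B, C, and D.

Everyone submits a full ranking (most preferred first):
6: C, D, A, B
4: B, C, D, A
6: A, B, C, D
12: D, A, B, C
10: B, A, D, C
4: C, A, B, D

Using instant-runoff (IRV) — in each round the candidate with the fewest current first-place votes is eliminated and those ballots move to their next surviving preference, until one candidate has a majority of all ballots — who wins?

Round 1: A 6, B 14, C 10, D 12. A eliminated.
Round 2: B 20, C 10, D 12. C eliminated.
Round 3: B 24, D 18. B has a majority (≥22).

B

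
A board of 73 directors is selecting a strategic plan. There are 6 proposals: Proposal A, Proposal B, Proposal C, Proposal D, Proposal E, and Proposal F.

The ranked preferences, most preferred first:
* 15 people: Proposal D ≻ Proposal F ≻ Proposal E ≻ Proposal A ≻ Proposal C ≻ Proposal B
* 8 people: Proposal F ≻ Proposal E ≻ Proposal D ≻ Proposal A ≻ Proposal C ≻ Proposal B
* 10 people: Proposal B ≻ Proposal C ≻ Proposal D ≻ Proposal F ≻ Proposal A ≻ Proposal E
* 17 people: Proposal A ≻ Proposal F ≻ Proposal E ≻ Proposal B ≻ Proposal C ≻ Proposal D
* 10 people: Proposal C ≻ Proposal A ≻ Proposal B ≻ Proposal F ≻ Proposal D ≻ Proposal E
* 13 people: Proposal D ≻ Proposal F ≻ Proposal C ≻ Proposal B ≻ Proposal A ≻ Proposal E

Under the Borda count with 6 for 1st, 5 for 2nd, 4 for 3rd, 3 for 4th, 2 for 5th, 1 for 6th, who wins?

Proposal F

Proposal A: 15×3 + 8×3 + 10×2 + 17×6 + 10×5 + 13×2 = 267
Proposal B: 15×1 + 8×1 + 10×6 + 17×3 + 10×4 + 13×3 = 213
Proposal C: 15×2 + 8×2 + 10×5 + 17×2 + 10×6 + 13×4 = 242
Proposal D: 15×6 + 8×4 + 10×4 + 17×1 + 10×2 + 13×6 = 277
Proposal E: 15×4 + 8×5 + 10×1 + 17×4 + 10×1 + 13×1 = 201
Proposal F: 15×5 + 8×6 + 10×3 + 17×5 + 10×3 + 13×5 = 333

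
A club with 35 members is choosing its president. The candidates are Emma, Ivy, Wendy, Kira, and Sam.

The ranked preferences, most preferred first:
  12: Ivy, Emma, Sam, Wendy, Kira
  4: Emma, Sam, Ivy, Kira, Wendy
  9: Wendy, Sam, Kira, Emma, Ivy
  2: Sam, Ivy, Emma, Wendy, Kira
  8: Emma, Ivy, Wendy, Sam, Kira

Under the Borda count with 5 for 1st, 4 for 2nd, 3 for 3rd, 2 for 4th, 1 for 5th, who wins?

Emma: 12×4 + 4×5 + 9×2 + 2×3 + 8×5 = 132
Ivy: 12×5 + 4×3 + 9×1 + 2×4 + 8×4 = 121
Wendy: 12×2 + 4×1 + 9×5 + 2×2 + 8×3 = 101
Kira: 12×1 + 4×2 + 9×3 + 2×1 + 8×1 = 57
Sam: 12×3 + 4×4 + 9×4 + 2×5 + 8×2 = 114

Emma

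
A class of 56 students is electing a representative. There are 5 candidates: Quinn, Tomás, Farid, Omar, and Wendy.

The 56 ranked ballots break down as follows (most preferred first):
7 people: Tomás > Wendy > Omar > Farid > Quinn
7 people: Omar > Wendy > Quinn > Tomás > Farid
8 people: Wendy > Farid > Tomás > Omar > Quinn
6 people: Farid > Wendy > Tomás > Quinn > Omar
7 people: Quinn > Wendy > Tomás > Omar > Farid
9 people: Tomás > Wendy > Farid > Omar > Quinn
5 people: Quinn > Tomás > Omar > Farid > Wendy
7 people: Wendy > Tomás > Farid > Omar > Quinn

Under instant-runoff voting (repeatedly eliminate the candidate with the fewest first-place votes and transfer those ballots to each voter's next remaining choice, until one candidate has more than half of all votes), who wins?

Wendy

Round 1: Quinn 12, Tomás 16, Farid 6, Omar 7, Wendy 15. Farid eliminated.
Round 2: Quinn 12, Tomás 16, Omar 7, Wendy 21. Omar eliminated.
Round 3: Quinn 12, Tomás 16, Wendy 28. Quinn eliminated.
Round 4: Tomás 21, Wendy 35. Wendy has a majority (≥29).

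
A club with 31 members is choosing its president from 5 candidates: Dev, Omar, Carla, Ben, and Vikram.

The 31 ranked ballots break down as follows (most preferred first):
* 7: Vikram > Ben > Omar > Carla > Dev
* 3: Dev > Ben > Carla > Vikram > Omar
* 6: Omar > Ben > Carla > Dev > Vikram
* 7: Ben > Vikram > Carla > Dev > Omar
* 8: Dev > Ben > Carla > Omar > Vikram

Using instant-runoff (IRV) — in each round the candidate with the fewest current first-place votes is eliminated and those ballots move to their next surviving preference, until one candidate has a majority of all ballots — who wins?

Round 1: Dev 11, Omar 6, Carla 0, Ben 7, Vikram 7. Carla eliminated.
Round 2: Dev 11, Omar 6, Ben 7, Vikram 7. Omar eliminated.
Round 3: Dev 11, Ben 13, Vikram 7. Vikram eliminated.
Round 4: Dev 11, Ben 20. Ben has a majority (≥16).

Ben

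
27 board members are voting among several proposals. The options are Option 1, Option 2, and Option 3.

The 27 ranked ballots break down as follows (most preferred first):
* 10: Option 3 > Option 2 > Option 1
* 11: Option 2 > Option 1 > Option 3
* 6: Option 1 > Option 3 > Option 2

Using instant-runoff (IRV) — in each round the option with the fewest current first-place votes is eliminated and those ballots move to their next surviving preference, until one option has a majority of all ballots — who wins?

Option 3

Round 1: Option 1 6, Option 2 11, Option 3 10. Option 1 eliminated.
Round 2: Option 2 11, Option 3 16. Option 3 has a majority (≥14).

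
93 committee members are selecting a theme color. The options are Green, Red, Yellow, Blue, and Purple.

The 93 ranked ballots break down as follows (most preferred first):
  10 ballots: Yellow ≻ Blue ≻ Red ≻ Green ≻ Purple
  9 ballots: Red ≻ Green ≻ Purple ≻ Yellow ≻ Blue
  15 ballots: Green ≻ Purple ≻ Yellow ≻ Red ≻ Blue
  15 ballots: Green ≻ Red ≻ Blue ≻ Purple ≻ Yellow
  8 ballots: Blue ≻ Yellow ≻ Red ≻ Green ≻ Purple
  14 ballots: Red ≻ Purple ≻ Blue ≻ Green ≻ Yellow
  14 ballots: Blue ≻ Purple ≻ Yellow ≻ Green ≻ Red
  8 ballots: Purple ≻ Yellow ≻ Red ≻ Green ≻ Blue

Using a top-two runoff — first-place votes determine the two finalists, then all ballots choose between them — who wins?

Red

Round 1 first-place votes: Green 30, Red 23, Yellow 10, Blue 22, Purple 8. Green and Red advance.
Runoff: Green is ranked above Red on 44 ballots, Red above Green on 49.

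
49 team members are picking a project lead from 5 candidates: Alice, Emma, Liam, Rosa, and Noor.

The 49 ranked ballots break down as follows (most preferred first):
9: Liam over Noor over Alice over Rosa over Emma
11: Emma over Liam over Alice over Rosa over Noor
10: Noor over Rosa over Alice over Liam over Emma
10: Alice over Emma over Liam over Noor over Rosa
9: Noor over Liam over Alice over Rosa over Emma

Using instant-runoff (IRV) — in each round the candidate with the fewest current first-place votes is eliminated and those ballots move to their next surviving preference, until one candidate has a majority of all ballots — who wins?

Round 1: Alice 10, Emma 11, Liam 9, Rosa 0, Noor 19. Rosa eliminated.
Round 2: Alice 10, Emma 11, Liam 9, Noor 19. Liam eliminated.
Round 3: Alice 10, Emma 11, Noor 28. Noor has a majority (≥25).

Noor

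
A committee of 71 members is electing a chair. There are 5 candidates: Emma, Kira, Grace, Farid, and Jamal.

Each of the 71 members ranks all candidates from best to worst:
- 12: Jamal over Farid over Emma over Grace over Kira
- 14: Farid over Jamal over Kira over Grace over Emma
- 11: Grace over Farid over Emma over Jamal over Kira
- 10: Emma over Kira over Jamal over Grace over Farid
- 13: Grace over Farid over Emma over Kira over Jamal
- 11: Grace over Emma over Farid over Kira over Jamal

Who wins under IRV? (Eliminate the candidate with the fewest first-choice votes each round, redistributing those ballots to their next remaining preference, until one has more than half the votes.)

Jamal

Round 1: Emma 10, Kira 0, Grace 35, Farid 14, Jamal 12. Kira eliminated.
Round 2: Emma 10, Grace 35, Farid 14, Jamal 12. Emma eliminated.
Round 3: Grace 35, Farid 14, Jamal 22. Farid eliminated.
Round 4: Grace 35, Jamal 36. Jamal has a majority (≥36).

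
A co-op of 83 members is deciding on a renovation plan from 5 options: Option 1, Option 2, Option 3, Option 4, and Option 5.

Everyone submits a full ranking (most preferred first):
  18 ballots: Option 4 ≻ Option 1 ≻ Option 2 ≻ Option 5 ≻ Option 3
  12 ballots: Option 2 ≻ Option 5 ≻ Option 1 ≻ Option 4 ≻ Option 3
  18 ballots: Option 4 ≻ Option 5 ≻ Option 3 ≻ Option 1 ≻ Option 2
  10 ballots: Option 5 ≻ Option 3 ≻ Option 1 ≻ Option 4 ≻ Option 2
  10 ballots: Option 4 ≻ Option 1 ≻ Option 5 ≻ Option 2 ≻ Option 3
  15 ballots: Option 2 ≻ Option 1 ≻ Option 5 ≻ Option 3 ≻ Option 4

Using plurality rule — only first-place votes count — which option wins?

First-place votes: Option 1 0, Option 2 27, Option 3 0, Option 4 46, Option 5 10.

Option 4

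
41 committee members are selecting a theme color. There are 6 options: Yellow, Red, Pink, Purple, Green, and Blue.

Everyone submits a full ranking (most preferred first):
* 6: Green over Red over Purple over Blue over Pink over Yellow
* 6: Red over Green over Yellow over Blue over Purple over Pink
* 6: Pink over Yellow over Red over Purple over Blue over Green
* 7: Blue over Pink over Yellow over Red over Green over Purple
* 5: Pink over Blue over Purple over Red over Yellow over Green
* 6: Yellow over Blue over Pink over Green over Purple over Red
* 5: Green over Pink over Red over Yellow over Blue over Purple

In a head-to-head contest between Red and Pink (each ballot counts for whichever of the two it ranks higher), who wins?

Pink

Red is ranked above Pink on 12 ballots; Pink above Red on 29.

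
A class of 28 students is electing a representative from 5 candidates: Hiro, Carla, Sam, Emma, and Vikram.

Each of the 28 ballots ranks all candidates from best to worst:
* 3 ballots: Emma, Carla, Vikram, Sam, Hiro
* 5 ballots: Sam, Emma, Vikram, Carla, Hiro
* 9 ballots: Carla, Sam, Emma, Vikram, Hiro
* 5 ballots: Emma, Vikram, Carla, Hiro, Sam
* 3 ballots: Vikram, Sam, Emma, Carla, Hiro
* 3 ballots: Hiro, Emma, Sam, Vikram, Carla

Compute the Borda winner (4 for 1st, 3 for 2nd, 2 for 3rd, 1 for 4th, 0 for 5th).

Emma

Hiro: 3×0 + 5×0 + 9×0 + 5×1 + 3×0 + 3×4 = 17
Carla: 3×3 + 5×1 + 9×4 + 5×2 + 3×1 + 3×0 = 63
Sam: 3×1 + 5×4 + 9×3 + 5×0 + 3×3 + 3×2 = 65
Emma: 3×4 + 5×3 + 9×2 + 5×4 + 3×2 + 3×3 = 80
Vikram: 3×2 + 5×2 + 9×1 + 5×3 + 3×4 + 3×1 = 55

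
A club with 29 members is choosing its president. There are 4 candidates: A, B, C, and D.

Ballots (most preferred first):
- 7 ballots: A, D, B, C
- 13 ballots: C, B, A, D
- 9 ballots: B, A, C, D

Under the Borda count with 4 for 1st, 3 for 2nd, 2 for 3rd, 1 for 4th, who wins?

B

A: 7×4 + 13×2 + 9×3 = 81
B: 7×2 + 13×3 + 9×4 = 89
C: 7×1 + 13×4 + 9×2 = 77
D: 7×3 + 13×1 + 9×1 = 43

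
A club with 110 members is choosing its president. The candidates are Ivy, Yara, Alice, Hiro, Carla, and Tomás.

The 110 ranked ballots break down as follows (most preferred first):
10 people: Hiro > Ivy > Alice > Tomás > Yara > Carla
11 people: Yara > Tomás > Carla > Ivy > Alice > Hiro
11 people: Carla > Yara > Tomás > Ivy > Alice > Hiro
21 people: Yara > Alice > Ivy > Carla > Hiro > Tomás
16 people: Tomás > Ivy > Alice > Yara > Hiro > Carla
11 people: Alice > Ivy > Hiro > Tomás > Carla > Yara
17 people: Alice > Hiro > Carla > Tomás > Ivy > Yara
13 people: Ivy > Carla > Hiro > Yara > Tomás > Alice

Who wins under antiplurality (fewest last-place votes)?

Last-place votes: Ivy 0, Yara 28, Alice 13, Hiro 22, Carla 26, Tomás 21.

Ivy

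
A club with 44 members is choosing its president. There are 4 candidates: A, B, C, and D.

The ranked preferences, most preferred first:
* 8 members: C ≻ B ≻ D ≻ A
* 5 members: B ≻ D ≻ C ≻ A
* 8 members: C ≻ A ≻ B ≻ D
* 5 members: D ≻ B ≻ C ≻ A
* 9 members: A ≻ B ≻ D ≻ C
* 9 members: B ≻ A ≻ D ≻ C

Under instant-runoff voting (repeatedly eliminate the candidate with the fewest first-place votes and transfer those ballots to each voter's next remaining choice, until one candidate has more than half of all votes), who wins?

B

Round 1: A 9, B 14, C 16, D 5. D eliminated.
Round 2: A 9, B 19, C 16. A eliminated.
Round 3: B 28, C 16. B has a majority (≥23).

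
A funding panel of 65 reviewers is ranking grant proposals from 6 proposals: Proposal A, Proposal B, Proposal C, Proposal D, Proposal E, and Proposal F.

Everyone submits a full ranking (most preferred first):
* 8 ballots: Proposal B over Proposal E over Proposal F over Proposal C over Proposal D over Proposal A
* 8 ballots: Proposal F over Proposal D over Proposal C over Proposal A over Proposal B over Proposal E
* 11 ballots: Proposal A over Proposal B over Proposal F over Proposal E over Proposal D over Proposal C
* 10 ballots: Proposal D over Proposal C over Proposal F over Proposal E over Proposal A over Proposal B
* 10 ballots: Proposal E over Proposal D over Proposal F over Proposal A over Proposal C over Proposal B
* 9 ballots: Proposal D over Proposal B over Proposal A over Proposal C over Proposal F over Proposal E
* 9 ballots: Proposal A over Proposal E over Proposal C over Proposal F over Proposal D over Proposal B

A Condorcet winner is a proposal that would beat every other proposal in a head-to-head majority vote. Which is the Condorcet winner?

Proposal F vs Proposal A: 36–29
Proposal F vs Proposal B: 37–28
Proposal F vs Proposal C: 37–28
Proposal F vs Proposal D: 36–29
Proposal F vs Proposal E: 38–27
Proposal F beats every other proposal.

Proposal F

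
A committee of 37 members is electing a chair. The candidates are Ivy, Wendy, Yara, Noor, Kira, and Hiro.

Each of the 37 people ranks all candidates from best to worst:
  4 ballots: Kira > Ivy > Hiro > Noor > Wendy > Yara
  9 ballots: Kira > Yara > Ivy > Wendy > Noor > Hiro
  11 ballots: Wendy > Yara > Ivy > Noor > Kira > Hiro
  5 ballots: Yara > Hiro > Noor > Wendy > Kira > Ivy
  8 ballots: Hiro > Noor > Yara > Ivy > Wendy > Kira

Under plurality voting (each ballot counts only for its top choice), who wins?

Kira

First-place votes: Ivy 0, Wendy 11, Yara 5, Noor 0, Kira 13, Hiro 8.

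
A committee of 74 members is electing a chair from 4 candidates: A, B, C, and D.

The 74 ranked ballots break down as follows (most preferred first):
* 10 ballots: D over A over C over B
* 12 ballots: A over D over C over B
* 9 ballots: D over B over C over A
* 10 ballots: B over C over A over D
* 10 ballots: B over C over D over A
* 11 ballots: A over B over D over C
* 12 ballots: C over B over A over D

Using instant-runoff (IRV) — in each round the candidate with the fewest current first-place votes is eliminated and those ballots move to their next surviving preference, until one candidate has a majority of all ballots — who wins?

B

Round 1: A 23, B 20, C 12, D 19. C eliminated.
Round 2: A 23, B 32, D 19. D eliminated.
Round 3: A 33, B 41. B has a majority (≥38).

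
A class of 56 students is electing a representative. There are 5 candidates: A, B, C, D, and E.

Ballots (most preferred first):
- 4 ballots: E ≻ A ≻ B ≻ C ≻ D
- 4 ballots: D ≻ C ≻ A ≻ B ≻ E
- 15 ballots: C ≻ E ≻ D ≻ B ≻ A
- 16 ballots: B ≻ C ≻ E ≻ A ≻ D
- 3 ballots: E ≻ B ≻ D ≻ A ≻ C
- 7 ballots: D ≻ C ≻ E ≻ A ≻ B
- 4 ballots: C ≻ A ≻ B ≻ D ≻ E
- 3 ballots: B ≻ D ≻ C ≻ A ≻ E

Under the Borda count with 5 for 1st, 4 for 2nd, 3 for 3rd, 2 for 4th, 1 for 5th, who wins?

A: 4×4 + 4×3 + 15×1 + 16×2 + 3×2 + 7×2 + 4×4 + 3×2 = 117
B: 4×3 + 4×2 + 15×2 + 16×5 + 3×4 + 7×1 + 4×3 + 3×5 = 176
C: 4×2 + 4×4 + 15×5 + 16×4 + 3×1 + 7×4 + 4×5 + 3×3 = 223
D: 4×1 + 4×5 + 15×3 + 16×1 + 3×3 + 7×5 + 4×2 + 3×4 = 149
E: 4×5 + 4×1 + 15×4 + 16×3 + 3×5 + 7×3 + 4×1 + 3×1 = 175

C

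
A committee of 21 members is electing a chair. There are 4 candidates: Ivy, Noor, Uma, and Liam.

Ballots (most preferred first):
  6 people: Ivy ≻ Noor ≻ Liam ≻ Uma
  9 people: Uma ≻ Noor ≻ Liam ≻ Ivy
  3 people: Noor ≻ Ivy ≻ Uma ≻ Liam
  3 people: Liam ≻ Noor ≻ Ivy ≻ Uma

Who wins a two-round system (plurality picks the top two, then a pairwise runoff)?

Ivy

Round 1 first-place votes: Ivy 6, Noor 3, Uma 9, Liam 3. Uma and Ivy advance.
Runoff: Uma is ranked above Ivy on 9 ballots, Ivy above Uma on 12.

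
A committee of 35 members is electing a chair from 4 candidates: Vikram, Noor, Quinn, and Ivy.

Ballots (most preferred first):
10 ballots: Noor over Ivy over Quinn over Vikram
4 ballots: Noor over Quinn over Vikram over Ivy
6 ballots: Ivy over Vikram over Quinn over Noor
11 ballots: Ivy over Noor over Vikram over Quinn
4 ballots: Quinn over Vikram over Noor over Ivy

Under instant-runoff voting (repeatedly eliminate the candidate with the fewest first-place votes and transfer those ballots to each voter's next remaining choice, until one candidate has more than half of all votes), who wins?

Round 1: Vikram 0, Noor 14, Quinn 4, Ivy 17. Vikram eliminated.
Round 2: Noor 14, Quinn 4, Ivy 17. Quinn eliminated.
Round 3: Noor 18, Ivy 17. Noor has a majority (≥18).

Noor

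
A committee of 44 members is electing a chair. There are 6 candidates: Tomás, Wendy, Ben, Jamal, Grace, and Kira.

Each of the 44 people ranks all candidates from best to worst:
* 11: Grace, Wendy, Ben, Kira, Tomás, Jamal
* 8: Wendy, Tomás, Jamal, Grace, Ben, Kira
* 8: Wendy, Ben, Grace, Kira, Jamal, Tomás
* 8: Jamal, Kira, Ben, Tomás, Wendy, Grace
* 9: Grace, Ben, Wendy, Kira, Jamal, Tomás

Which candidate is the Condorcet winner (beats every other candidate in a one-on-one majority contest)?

Wendy vs Tomás: 36–8
Wendy vs Ben: 27–17
Wendy vs Jamal: 36–8
Wendy vs Grace: 24–20
Wendy vs Kira: 36–8
Wendy beats every other candidate.

Wendy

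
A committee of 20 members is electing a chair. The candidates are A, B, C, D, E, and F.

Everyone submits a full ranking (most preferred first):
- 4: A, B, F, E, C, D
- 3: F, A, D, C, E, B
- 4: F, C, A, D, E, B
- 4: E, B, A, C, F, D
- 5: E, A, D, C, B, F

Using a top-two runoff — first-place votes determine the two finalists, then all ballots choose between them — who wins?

F

Round 1 first-place votes: A 4, B 0, C 0, D 0, E 9, F 7. E and F advance.
Runoff: E is ranked above F on 9 ballots, F above E on 11.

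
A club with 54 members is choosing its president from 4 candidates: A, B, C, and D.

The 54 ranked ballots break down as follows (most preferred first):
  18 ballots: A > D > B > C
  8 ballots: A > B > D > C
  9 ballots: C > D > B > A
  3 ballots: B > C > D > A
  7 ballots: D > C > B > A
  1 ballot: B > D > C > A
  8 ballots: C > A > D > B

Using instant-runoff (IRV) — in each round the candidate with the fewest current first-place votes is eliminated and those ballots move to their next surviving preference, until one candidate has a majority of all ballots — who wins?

Round 1: A 26, B 4, C 17, D 7. B eliminated.
Round 2: A 26, C 20, D 8. D eliminated.
Round 3: A 26, C 28. C has a majority (≥28).

C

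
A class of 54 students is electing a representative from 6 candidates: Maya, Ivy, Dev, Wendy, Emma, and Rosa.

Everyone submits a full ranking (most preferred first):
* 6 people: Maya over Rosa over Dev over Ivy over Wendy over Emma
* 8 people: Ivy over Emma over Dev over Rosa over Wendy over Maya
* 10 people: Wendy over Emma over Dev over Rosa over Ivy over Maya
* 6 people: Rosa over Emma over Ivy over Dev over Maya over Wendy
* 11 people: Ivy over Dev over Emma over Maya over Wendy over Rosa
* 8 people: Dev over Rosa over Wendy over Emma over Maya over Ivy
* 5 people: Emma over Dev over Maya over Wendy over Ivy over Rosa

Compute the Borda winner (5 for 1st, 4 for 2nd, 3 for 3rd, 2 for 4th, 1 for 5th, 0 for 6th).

Maya: 6×5 + 8×0 + 10×0 + 6×1 + 11×2 + 8×1 + 5×3 = 81
Ivy: 6×2 + 8×5 + 10×1 + 6×3 + 11×5 + 8×0 + 5×1 = 140
Dev: 6×3 + 8×3 + 10×3 + 6×2 + 11×4 + 8×5 + 5×4 = 188
Wendy: 6×1 + 8×1 + 10×5 + 6×0 + 11×1 + 8×3 + 5×2 = 109
Emma: 6×0 + 8×4 + 10×4 + 6×4 + 11×3 + 8×2 + 5×5 = 170
Rosa: 6×4 + 8×2 + 10×2 + 6×5 + 11×0 + 8×4 + 5×0 = 122

Dev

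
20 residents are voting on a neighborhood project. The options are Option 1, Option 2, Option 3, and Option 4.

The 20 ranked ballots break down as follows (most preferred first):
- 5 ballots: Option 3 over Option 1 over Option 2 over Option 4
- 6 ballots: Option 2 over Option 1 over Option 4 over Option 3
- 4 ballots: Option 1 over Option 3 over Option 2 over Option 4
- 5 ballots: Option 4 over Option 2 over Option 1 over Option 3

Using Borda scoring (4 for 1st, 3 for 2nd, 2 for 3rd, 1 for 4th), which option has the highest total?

Option 1

Option 1: 5×3 + 6×3 + 4×4 + 5×2 = 59
Option 2: 5×2 + 6×4 + 4×2 + 5×3 = 57
Option 3: 5×4 + 6×1 + 4×3 + 5×1 = 43
Option 4: 5×1 + 6×2 + 4×1 + 5×4 = 41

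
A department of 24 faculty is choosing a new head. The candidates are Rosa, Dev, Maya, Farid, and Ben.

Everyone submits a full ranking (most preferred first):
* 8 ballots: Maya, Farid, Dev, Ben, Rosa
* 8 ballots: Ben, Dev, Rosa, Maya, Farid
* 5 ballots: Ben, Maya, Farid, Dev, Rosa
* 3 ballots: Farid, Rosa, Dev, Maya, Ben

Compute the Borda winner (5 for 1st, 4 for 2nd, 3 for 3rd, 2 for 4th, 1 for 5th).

Rosa: 8×1 + 8×3 + 5×1 + 3×4 = 49
Dev: 8×3 + 8×4 + 5×2 + 3×3 = 75
Maya: 8×5 + 8×2 + 5×4 + 3×2 = 82
Farid: 8×4 + 8×1 + 5×3 + 3×5 = 70
Ben: 8×2 + 8×5 + 5×5 + 3×1 = 84

Ben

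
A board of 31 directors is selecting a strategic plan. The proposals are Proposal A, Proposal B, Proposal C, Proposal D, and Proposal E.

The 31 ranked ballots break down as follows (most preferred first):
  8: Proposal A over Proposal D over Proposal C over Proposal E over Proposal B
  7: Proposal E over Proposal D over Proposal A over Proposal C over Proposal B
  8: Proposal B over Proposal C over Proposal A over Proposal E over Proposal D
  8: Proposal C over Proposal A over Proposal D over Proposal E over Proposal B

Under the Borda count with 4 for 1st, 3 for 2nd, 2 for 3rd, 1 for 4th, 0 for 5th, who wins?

Proposal A

Proposal A: 8×4 + 7×2 + 8×2 + 8×3 = 86
Proposal B: 8×0 + 7×0 + 8×4 + 8×0 = 32
Proposal C: 8×2 + 7×1 + 8×3 + 8×4 = 79
Proposal D: 8×3 + 7×3 + 8×0 + 8×2 = 61
Proposal E: 8×1 + 7×4 + 8×1 + 8×1 = 52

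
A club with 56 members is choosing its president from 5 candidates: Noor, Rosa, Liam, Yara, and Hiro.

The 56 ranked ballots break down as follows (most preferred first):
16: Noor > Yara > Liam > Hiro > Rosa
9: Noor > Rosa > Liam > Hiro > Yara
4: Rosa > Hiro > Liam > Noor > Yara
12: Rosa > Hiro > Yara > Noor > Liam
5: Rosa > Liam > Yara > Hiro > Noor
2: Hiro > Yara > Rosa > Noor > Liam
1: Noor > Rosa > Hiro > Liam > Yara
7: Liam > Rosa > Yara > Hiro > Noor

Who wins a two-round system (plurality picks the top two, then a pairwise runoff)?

Round 1 first-place votes: Noor 26, Rosa 21, Liam 7, Yara 0, Hiro 2. Noor and Rosa advance.
Runoff: Noor is ranked above Rosa on 26 ballots, Rosa above Noor on 30.

Rosa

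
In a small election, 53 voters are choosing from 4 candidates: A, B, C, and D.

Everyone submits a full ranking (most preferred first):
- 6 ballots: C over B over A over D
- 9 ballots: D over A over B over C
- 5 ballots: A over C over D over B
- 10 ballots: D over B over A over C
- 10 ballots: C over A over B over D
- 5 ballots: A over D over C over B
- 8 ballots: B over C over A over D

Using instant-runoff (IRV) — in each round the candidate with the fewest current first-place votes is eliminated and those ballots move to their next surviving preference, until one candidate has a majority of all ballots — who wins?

C

Round 1: A 10, B 8, C 16, D 19. B eliminated.
Round 2: A 10, C 24, D 19. A eliminated.
Round 3: C 29, D 24. C has a majority (≥27).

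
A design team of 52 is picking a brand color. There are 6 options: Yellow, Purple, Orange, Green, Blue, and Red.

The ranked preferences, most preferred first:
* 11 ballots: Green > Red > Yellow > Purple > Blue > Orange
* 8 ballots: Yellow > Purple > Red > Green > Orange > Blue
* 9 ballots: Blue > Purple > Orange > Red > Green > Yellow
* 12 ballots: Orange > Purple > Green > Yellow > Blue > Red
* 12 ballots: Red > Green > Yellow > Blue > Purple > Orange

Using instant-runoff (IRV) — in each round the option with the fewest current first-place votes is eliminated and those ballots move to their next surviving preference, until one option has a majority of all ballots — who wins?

Red

Round 1: Yellow 8, Purple 0, Orange 12, Green 11, Blue 9, Red 12. Purple eliminated.
Round 2: Yellow 8, Orange 12, Green 11, Blue 9, Red 12. Yellow eliminated.
Round 3: Orange 12, Green 11, Blue 9, Red 20. Blue eliminated.
Round 4: Orange 21, Green 11, Red 20. Green eliminated.
Round 5: Orange 21, Red 31. Red has a majority (≥27).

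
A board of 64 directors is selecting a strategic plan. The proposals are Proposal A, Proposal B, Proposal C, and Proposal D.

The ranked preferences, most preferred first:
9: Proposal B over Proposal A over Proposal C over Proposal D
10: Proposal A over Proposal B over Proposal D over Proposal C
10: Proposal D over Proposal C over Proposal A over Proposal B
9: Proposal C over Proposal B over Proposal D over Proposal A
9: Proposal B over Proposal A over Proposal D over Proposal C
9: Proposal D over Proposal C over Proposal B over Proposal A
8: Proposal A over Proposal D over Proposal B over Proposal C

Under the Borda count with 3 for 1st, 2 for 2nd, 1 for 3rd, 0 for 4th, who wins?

Proposal A: 9×2 + 10×3 + 10×1 + 9×0 + 9×2 + 9×0 + 8×3 = 100
Proposal B: 9×3 + 10×2 + 10×0 + 9×2 + 9×3 + 9×1 + 8×1 = 109
Proposal C: 9×1 + 10×0 + 10×2 + 9×3 + 9×0 + 9×2 + 8×0 = 74
Proposal D: 9×0 + 10×1 + 10×3 + 9×1 + 9×1 + 9×3 + 8×2 = 101

Proposal B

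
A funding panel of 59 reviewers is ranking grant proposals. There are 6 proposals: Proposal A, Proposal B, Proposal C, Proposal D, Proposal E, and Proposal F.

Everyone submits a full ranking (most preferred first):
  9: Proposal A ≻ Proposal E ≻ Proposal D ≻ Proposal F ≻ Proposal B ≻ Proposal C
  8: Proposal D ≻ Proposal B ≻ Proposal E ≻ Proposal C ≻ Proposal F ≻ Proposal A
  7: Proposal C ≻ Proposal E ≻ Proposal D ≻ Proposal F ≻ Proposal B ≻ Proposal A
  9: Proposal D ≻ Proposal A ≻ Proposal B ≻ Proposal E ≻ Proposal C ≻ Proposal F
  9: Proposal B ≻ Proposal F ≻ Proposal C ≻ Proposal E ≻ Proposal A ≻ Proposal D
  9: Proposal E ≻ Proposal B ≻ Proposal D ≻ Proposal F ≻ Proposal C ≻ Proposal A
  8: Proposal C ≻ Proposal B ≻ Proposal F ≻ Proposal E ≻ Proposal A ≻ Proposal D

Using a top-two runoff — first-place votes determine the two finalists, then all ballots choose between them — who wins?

Proposal D

Round 1 first-place votes: Proposal A 9, Proposal B 9, Proposal C 15, Proposal D 17, Proposal E 9, Proposal F 0. Proposal D and Proposal C advance.
Runoff: Proposal D is ranked above Proposal C on 35 ballots, Proposal C above Proposal D on 24.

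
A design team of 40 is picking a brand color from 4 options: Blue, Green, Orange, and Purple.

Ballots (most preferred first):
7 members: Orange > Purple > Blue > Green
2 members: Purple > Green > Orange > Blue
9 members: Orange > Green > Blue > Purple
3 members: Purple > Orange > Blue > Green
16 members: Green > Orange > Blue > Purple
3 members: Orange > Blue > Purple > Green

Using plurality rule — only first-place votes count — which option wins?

Orange

First-place votes: Blue 0, Green 16, Orange 19, Purple 5.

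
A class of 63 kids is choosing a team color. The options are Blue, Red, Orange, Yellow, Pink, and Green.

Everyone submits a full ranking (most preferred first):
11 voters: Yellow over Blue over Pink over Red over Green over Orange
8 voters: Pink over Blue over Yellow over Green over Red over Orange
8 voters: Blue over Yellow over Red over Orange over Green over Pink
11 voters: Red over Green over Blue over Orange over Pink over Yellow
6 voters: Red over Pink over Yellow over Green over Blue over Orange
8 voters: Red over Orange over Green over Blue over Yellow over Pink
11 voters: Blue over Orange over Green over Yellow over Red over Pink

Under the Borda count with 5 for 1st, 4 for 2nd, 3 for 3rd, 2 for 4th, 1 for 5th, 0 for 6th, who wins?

Blue: 11×4 + 8×4 + 8×5 + 11×3 + 6×1 + 8×2 + 11×5 = 226
Red: 11×2 + 8×1 + 8×3 + 11×5 + 6×5 + 8×5 + 11×1 = 190
Orange: 11×0 + 8×0 + 8×2 + 11×2 + 6×0 + 8×4 + 11×4 = 114
Yellow: 11×5 + 8×3 + 8×4 + 11×0 + 6×3 + 8×1 + 11×2 = 159
Pink: 11×3 + 8×5 + 8×0 + 11×1 + 6×4 + 8×0 + 11×0 = 108
Green: 11×1 + 8×2 + 8×1 + 11×4 + 6×2 + 8×3 + 11×3 = 148

Blue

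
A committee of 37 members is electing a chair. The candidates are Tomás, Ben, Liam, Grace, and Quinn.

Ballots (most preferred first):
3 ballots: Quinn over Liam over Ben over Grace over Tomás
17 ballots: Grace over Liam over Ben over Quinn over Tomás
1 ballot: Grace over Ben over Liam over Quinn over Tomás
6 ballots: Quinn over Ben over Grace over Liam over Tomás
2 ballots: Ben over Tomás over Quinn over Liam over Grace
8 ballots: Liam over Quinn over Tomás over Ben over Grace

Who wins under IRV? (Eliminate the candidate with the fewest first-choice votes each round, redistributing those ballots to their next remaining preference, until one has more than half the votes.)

Quinn

Round 1: Tomás 0, Ben 2, Liam 8, Grace 18, Quinn 9. Tomás eliminated.
Round 2: Ben 2, Liam 8, Grace 18, Quinn 9. Ben eliminated.
Round 3: Liam 8, Grace 18, Quinn 11. Liam eliminated.
Round 4: Grace 18, Quinn 19. Quinn has a majority (≥19).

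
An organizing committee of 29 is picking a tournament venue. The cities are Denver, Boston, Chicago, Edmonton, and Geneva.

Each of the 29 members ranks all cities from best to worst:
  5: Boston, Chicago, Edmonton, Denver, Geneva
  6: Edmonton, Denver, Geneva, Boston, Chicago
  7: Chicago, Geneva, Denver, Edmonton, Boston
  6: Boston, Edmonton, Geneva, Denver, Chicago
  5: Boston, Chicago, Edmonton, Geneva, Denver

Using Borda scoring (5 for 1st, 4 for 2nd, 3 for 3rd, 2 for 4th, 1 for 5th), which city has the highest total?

Denver: 5×2 + 6×4 + 7×3 + 6×2 + 5×1 = 72
Boston: 5×5 + 6×2 + 7×1 + 6×5 + 5×5 = 99
Chicago: 5×4 + 6×1 + 7×5 + 6×1 + 5×4 = 87
Edmonton: 5×3 + 6×5 + 7×2 + 6×4 + 5×3 = 98
Geneva: 5×1 + 6×3 + 7×4 + 6×3 + 5×2 = 79

Boston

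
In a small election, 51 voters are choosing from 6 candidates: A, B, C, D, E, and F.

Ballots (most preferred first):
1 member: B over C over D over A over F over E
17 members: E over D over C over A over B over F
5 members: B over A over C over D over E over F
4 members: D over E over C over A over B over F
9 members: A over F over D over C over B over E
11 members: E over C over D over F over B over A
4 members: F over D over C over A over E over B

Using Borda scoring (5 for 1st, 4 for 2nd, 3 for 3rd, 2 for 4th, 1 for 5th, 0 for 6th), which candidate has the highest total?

D

A: 1×2 + 17×2 + 5×4 + 4×2 + 9×5 + 11×0 + 4×2 = 117
B: 1×5 + 17×1 + 5×5 + 4×1 + 9×1 + 11×1 + 4×0 = 71
C: 1×4 + 17×3 + 5×3 + 4×3 + 9×2 + 11×4 + 4×3 = 156
D: 1×3 + 17×4 + 5×2 + 4×5 + 9×3 + 11×3 + 4×4 = 177
E: 1×0 + 17×5 + 5×1 + 4×4 + 9×0 + 11×5 + 4×1 = 165
F: 1×1 + 17×0 + 5×0 + 4×0 + 9×4 + 11×2 + 4×5 = 79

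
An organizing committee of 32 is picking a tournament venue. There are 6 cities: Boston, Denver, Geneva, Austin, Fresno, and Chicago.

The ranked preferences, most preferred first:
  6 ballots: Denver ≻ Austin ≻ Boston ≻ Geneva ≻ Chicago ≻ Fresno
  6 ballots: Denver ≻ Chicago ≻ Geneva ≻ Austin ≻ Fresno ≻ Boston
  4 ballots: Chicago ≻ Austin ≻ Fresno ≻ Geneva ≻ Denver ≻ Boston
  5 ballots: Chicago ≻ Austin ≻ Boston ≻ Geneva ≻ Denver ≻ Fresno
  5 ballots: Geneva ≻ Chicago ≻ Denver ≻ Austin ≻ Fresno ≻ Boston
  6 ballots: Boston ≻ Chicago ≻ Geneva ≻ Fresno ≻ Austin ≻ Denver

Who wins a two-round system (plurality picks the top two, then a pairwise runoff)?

Round 1 first-place votes: Boston 6, Denver 12, Geneva 5, Austin 0, Fresno 0, Chicago 9. Denver and Chicago advance.
Runoff: Denver is ranked above Chicago on 12 ballots, Chicago above Denver on 20.

Chicago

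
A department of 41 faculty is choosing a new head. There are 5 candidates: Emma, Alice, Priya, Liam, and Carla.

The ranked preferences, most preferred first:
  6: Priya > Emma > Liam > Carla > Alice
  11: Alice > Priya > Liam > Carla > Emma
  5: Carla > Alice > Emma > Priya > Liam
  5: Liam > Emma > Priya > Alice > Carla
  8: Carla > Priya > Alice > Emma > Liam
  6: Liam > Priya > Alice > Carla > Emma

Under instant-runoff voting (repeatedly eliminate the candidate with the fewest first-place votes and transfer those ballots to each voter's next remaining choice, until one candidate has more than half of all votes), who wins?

Liam

Round 1: Emma 0, Alice 11, Priya 6, Liam 11, Carla 13. Emma eliminated.
Round 2: Alice 11, Priya 6, Liam 11, Carla 13. Priya eliminated.
Round 3: Alice 11, Liam 17, Carla 13. Alice eliminated.
Round 4: Liam 28, Carla 13. Liam has a majority (≥21).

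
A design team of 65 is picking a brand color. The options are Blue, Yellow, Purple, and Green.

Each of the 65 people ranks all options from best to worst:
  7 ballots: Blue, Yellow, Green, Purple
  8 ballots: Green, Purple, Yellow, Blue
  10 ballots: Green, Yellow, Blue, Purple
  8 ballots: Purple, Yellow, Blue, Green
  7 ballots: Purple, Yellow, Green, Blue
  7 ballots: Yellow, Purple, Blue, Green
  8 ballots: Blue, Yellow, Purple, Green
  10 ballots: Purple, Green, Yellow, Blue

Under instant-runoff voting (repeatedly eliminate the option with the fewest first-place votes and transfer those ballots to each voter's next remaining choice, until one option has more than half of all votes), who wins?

Round 1: Blue 15, Yellow 7, Purple 25, Green 18. Yellow eliminated.
Round 2: Blue 15, Purple 32, Green 18. Blue eliminated.
Round 3: Purple 40, Green 25. Purple has a majority (≥33).

Purple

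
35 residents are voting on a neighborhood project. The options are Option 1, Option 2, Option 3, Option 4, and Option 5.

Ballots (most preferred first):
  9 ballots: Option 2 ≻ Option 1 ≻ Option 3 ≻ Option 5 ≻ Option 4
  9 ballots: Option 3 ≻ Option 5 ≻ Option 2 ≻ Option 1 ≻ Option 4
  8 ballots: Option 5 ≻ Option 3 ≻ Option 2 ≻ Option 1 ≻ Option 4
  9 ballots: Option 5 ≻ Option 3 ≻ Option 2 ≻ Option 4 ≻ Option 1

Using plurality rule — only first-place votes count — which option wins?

Option 5

First-place votes: Option 1 0, Option 2 9, Option 3 9, Option 4 0, Option 5 17.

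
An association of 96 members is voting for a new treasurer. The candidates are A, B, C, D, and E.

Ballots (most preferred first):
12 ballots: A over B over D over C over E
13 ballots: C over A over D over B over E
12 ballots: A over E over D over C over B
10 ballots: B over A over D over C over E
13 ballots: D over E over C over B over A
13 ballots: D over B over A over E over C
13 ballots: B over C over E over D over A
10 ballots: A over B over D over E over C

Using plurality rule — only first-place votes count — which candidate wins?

First-place votes: A 34, B 23, C 13, D 26, E 0.

A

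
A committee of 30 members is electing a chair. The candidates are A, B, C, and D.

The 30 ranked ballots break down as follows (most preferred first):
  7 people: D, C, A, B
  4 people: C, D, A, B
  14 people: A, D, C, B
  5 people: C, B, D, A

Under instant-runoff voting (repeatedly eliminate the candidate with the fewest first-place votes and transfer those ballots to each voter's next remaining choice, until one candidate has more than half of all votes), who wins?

Round 1: A 14, B 0, C 9, D 7. B eliminated.
Round 2: A 14, C 9, D 7. D eliminated.
Round 3: A 14, C 16. C has a majority (≥16).

C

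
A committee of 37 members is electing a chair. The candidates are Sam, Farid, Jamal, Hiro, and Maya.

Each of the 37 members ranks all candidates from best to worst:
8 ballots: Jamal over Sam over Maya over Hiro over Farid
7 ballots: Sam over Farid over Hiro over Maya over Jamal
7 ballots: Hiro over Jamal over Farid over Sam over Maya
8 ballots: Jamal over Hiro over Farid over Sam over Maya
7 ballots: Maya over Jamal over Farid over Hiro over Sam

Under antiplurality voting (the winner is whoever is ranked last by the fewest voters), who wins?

Last-place votes: Sam 7, Farid 8, Jamal 7, Hiro 0, Maya 15.

Hiro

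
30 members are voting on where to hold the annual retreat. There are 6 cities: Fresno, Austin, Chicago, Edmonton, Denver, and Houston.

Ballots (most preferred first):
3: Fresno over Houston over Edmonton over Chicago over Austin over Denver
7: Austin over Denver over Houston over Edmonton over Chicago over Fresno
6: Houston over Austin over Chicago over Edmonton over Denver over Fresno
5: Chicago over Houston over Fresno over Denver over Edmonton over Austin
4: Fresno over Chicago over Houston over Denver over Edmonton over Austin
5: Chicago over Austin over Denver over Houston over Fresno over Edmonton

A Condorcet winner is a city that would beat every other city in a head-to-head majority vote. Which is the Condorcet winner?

Houston

Houston vs Fresno: 23–7
Houston vs Austin: 18–12
Houston vs Chicago: 16–14
Houston vs Edmonton: 30–0
Houston vs Denver: 18–12
Houston beats every other city.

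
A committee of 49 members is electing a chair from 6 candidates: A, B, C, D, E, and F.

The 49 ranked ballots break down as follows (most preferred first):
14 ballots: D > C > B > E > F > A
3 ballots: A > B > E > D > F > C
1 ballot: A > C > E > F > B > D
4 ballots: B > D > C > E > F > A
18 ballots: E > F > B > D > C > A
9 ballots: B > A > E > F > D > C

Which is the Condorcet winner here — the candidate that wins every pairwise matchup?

B vs A: 45–4
B vs C: 34–15
B vs D: 35–14
B vs E: 30–19
B vs F: 30–19
B beats every other candidate.

B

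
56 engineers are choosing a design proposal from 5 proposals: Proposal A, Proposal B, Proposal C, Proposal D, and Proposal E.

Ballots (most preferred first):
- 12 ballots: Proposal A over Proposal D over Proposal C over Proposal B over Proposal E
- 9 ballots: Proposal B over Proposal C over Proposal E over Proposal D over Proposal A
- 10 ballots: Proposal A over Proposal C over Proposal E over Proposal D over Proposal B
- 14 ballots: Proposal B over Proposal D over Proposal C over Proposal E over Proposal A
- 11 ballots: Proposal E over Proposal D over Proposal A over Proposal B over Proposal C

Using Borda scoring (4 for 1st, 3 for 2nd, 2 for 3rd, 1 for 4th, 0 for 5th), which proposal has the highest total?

Proposal A: 12×4 + 9×0 + 10×4 + 14×0 + 11×2 = 110
Proposal B: 12×1 + 9×4 + 10×0 + 14×4 + 11×1 = 115
Proposal C: 12×2 + 9×3 + 10×3 + 14×2 + 11×0 = 109
Proposal D: 12×3 + 9×1 + 10×1 + 14×3 + 11×3 = 130
Proposal E: 12×0 + 9×2 + 10×2 + 14×1 + 11×4 = 96

Proposal D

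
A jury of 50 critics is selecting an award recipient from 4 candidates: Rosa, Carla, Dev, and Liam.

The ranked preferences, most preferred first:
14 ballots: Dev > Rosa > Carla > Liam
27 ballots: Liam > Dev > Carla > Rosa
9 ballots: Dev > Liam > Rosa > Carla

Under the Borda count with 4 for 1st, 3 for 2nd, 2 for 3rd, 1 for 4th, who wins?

Rosa: 14×3 + 27×1 + 9×2 = 87
Carla: 14×2 + 27×2 + 9×1 = 91
Dev: 14×4 + 27×3 + 9×4 = 173
Liam: 14×1 + 27×4 + 9×3 = 149

Dev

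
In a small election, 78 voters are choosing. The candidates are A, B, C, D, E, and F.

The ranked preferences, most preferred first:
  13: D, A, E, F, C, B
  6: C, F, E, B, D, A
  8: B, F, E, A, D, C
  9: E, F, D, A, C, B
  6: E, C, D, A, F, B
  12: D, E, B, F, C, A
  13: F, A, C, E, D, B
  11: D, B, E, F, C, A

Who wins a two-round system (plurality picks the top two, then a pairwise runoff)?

E

Round 1 first-place votes: A 0, B 8, C 6, D 36, E 15, F 13. D and E advance.
Runoff: D is ranked above E on 36 ballots, E above D on 42.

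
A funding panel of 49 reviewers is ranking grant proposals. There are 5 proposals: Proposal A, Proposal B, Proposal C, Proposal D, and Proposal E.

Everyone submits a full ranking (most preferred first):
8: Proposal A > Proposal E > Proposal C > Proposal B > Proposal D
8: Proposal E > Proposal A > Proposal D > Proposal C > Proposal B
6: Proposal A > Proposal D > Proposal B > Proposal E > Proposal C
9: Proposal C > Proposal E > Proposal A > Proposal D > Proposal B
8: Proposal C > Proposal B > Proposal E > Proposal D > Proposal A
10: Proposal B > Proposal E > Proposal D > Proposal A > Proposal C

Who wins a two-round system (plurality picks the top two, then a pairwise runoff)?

Round 1 first-place votes: Proposal A 14, Proposal B 10, Proposal C 17, Proposal D 0, Proposal E 8. Proposal C and Proposal A advance.
Runoff: Proposal C is ranked above Proposal A on 17 ballots, Proposal A above Proposal C on 32.

Proposal A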